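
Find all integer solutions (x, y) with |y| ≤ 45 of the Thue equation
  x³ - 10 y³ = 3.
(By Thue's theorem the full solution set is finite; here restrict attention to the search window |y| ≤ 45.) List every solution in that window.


The equation is x³ - 10y³ = 3. For fixed y, x³ = 10·y³ + 3, so a solution requires the RHS to be a perfect cube.
Strategy: iterate y from -45 to 45, compute RHS = 10·y³ + 3, and check whether it is a (positive or negative) perfect cube.
Check small values of y:
  y = 0: RHS = 3 is not a perfect cube.
  y = 1: RHS = 13 is not a perfect cube.
  y = -1: RHS = -7 is not a perfect cube.
  y = 2: RHS = 83 is not a perfect cube.
  y = -2: RHS = -77 is not a perfect cube.
  y = 3: RHS = 273 is not a perfect cube.
  y = -3: RHS = -267 is not a perfect cube.
Continuing the search up to |y| = 45 finds no solutions either.
No (x, y) in the scanned range satisfies the equation.

No integer solutions with |y| ≤ 45.


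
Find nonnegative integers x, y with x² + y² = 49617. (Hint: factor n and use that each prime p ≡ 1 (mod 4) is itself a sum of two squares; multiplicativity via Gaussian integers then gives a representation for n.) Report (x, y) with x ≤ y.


Step 1: Factor n = 49617 = 3^2 · 37 · 149.
Step 2: Check the mod-4 condition on each prime factor: 3 ≡ 3 (mod 4), exponent 2 (must be even); 37 ≡ 1 (mod 4), exponent 1; 149 ≡ 1 (mod 4), exponent 1.
All primes ≡ 3 (mod 4) appear to even exponent (or don't appear), so by the two-squares theorem n IS expressible as a sum of two squares.
Step 3: Build a representation. Group n = k² · m with k = 3 and m = 37 · 149 = 5513 (a product of primes ≡ 1 (mod 4)); a representation of m scales to one of n via (k·x)² + (k·y)² = k²(x² + y²). Each prime p ≡ 1 (mod 4) is itself a sum of two squares; find a² by testing p − a² for a perfect square:
  37: 37 − 1² = 36 = 6² ⇒ 37 = 1² + 6².
  149: 149 − 1² = 148, 149 − 2² = 145, 149 − 3² = 140, 149 − 4² = 133, 149 − 5² = 124, 149 − 6² = 113, 149 − 7² = 100 = 10² ⇒ 149 = 7² + 10².
  Combine using the Brahmagupta–Fibonacci identity (a² + b²)(c² + d²) = (ac − bd)² + (ad + bc)² = (ac + bd)² + (ad − bc)²:
  37 · 149 = 5513: from (1² + 6²)(7² + 10²), take (1·7 − 6·10, 1·10 + 6·7) = (7 − 60, 10 + 42) = (-53, 52); dropping signs (only squares matter) gives (53, 52); check 53² + 52² = 2809 + 2704 = 5513 ✓.
  Scale by k = 3: (3·53, 3·52) = (159, 156).
Step 4: Order so x ≤ y and verify: 156² + 159² = 24336 + 25281 = 49617 = n. ✓

n = 49617 = 156² + 159² (one valid representation with x ≤ y).


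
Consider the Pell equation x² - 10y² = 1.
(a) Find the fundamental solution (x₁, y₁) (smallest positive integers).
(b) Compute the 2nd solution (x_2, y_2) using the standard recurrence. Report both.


Step 1: Find the fundamental solution (x₁, y₁) of x² - 10y² = 1.
  Expand √10 as a continued fraction. a₀ = ⌊√10⌋ = 3; iterate m_{k+1} = d_k·a_k − m_k, d_{k+1} = (10 − m_{k+1}²)/d_k, a_{k+1} = ⌊(a₀ + m_{k+1})/d_{k+1}⌋ (starting m₀ = 0, d₀ = 1), with convergents p_k = a_k·p_{k-1} + p_{k-2}, q_k = a_k·q_{k-1} + q_{k-2} (p₋₁ = 1, q₋₁ = 0):
  k = 0: a₀ = 3; p₀/q₀ = 3/1; p₀² − 10·q₀² = 9 − 10 = -1.
  k = 1: m = 3, d = 1, a = ⌊(3 + 3)/1⌋ = 6; p/q = (6·3 + 1)/(6·1 + 0) = 19/6; p² − 10·q² = 361 − 360 = 1.
  The first convergent with p² − 10·q² = 1 gives the fundamental solution (x₁, y₁) = (19, 6).
Step 2: Apply the recurrence (x_{n+1}, y_{n+1}) = (x₁x_n + 10y₁y_n, x₁y_n + y₁x_n) repeatedly.
  From (x_1, y_1) = (19, 6): x_2 = 19·19 + 10·6·6 = 721; y_2 = 19·6 + 6·19 = 228.
Step 3: Verify x_2² - 10·y_2² = 519841 - 519840 = 1 (should be 1). ✓

(x_1, y_1) = (19, 6); (x_2, y_2) = (721, 228).


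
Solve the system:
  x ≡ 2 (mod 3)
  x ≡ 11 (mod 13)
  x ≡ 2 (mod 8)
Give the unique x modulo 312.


Moduli 3, 13, 8 are pairwise coprime; by CRT there is a unique solution modulo M = 3 · 13 · 8 = 312.
Solve pairwise, accumulating the modulus:
  Start with x ≡ 2 (mod 3).
  Combine with x ≡ 11 (mod 13): since gcd(3, 13) = 1, we get a unique residue mod 39.
    Write x = 2 + 3·t and substitute into x ≡ 11 (mod 13): 3·t ≡ 11 − 2 = 9 (mod 13).
    The inverse of 3 mod 13 is 9 (since 3·9 = 27 = 2·13 + 1), so t ≡ 9·9 = 81 ≡ 3 (mod 13).
    Then x = 2 + 3·3 = 11, valid modulo lcm(3, 13) = 39: x ≡ 11 (mod 39).
  Combine with x ≡ 2 (mod 8): since gcd(39, 8) = 1, we get a unique residue mod 312.
    Write x = 11 + 39·t and substitute into x ≡ 2 (mod 8): 39·t ≡ 2 − 11 = -9 (mod 8).
    Reduce coefficients mod 8: 7·t ≡ 7 (mod 8).
    The inverse of 7 mod 8 is 7 (since 7·7 = 49 = 6·8 + 1), so t ≡ 7·7 = 49 ≡ 1 (mod 8).
    Then x = 11 + 39·1 = 50, valid modulo lcm(39, 8) = 312: x ≡ 50 (mod 312).
Verify: 50 mod 3 = 2 ✓, 50 mod 13 = 11 ✓, 50 mod 8 = 2 ✓.

x ≡ 50 (mod 312).


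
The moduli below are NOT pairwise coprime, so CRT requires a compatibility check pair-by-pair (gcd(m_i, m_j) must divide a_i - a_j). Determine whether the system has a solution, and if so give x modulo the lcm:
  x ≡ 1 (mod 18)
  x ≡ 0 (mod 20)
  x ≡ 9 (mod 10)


Moduli 18, 20, 10 are not pairwise coprime, so CRT works modulo lcm(m_i) when all pairwise compatibility conditions hold.
Pairwise compatibility: gcd(m_i, m_j) must divide a_i - a_j for every pair.
Merge one congruence at a time:
  Start: x ≡ 1 (mod 18).
  Combine with x ≡ 0 (mod 20): gcd(18, 20) = 2, and 0 - 1 = -1 is NOT divisible by 2.
    ⇒ system is inconsistent (no integer solution).

No solution (the system is inconsistent).


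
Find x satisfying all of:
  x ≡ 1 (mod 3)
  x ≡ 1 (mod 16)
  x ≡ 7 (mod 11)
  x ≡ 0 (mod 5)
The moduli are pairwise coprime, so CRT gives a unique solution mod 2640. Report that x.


Product of moduli M = 3 · 16 · 11 · 5 = 2640.
Merge one congruence at a time:
  Start: x ≡ 1 (mod 3).
  Combine with x ≡ 1 (mod 16); new modulus lcm = 48.
    Write x = 1 + 3·t and substitute into x ≡ 1 (mod 16): 3·t ≡ 1 − 1 = 0 (mod 16).
    The inverse of 3 mod 16 is 11 (since 3·11 = 33 = 2·16 + 1), so t ≡ 11·0 = 0 ≡ 0 (mod 16).
    Then x = 1 + 3·0 = 1, valid modulo lcm(3, 16) = 48: x ≡ 1 (mod 48).
  Combine with x ≡ 7 (mod 11); new modulus lcm = 528.
    Write x = 1 + 48·t and substitute into x ≡ 7 (mod 11): 48·t ≡ 7 − 1 = 6 (mod 11).
    Reduce coefficients mod 11: 4·t ≡ 6 (mod 11).
    The inverse of 4 mod 11 is 3 (since 4·3 = 12 = 1·11 + 1), so t ≡ 3·6 = 18 ≡ 7 (mod 11).
    Then x = 1 + 48·7 = 337, valid modulo lcm(48, 11) = 528: x ≡ 337 (mod 528).
  Combine with x ≡ 0 (mod 5); new modulus lcm = 2640.
    Write x = 337 + 528·t and substitute into x ≡ 0 (mod 5): 528·t ≡ 0 − 337 = -337 (mod 5).
    Reduce coefficients mod 5: 3·t ≡ 3 (mod 5).
    The inverse of 3 mod 5 is 2 (since 3·2 = 6 = 1·5 + 1), so t ≡ 2·3 = 6 ≡ 1 (mod 5).
    Then x = 337 + 528·1 = 865, valid modulo lcm(528, 5) = 2640: x ≡ 865 (mod 2640).
Verify against each original: 865 mod 3 = 1, 865 mod 16 = 1, 865 mod 11 = 7, 865 mod 5 = 0.

x ≡ 865 (mod 2640).


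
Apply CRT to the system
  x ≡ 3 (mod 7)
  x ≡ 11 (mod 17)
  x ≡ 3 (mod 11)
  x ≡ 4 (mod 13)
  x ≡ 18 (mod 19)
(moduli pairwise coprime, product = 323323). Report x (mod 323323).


Product of moduli M = 7 · 17 · 11 · 13 · 19 = 323323.
Merge one congruence at a time:
  Start: x ≡ 3 (mod 7).
  Combine with x ≡ 11 (mod 17); new modulus lcm = 119.
    Write x = 3 + 7·t and substitute into x ≡ 11 (mod 17): 7·t ≡ 11 − 3 = 8 (mod 17).
    The inverse of 7 mod 17 is 5 (since 7·5 = 35 = 2·17 + 1), so t ≡ 5·8 = 40 ≡ 6 (mod 17).
    Then x = 3 + 7·6 = 45, valid modulo lcm(7, 17) = 119: x ≡ 45 (mod 119).
  Combine with x ≡ 3 (mod 11); new modulus lcm = 1309.
    Write x = 45 + 119·t and substitute into x ≡ 3 (mod 11): 119·t ≡ 3 − 45 = -42 (mod 11).
    Reduce coefficients mod 11: 9·t ≡ 2 (mod 11).
    The inverse of 9 mod 11 is 5 (since 9·5 = 45 = 4·11 + 1), so t ≡ 5·2 = 10 ≡ 10 (mod 11).
    Then x = 45 + 119·10 = 1235, valid modulo lcm(119, 11) = 1309: x ≡ 1235 (mod 1309).
  Combine with x ≡ 4 (mod 13); new modulus lcm = 17017.
    Write x = 1235 + 1309·t and substitute into x ≡ 4 (mod 13): 1309·t ≡ 4 − 1235 = -1231 (mod 13).
    Reduce coefficients mod 13: 9·t ≡ 4 (mod 13).
    The inverse of 9 mod 13 is 3 (since 9·3 = 27 = 2·13 + 1), so t ≡ 3·4 = 12 ≡ 12 (mod 13).
    Then x = 1235 + 1309·12 = 16943, valid modulo lcm(1309, 13) = 17017: x ≡ 16943 (mod 17017).
  Combine with x ≡ 18 (mod 19); new modulus lcm = 323323.
    Write x = 16943 + 17017·t and substitute into x ≡ 18 (mod 19): 17017·t ≡ 18 − 16943 = -16925 (mod 19).
    Reduce coefficients mod 19: 12·t ≡ 4 (mod 19).
    The inverse of 12 mod 19 is 8 (since 12·8 = 96 = 5·19 + 1), so t ≡ 8·4 = 32 ≡ 13 (mod 19).
    Then x = 16943 + 17017·13 = 238164, valid modulo lcm(17017, 19) = 323323: x ≡ 238164 (mod 323323).
Verify against each original: 238164 mod 7 = 3, 238164 mod 17 = 11, 238164 mod 11 = 3, 238164 mod 13 = 4, 238164 mod 19 = 18.

x ≡ 238164 (mod 323323).


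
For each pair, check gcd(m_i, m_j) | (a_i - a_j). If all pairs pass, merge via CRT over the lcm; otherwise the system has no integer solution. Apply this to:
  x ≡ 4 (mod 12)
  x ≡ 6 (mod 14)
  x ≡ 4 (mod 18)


Moduli 12, 14, 18 are not pairwise coprime, so CRT works modulo lcm(m_i) when all pairwise compatibility conditions hold.
Pairwise compatibility: gcd(m_i, m_j) must divide a_i - a_j for every pair.
Merge one congruence at a time:
  Start: x ≡ 4 (mod 12).
  Combine with x ≡ 6 (mod 14): gcd(12, 14) = 2; 6 - 4 = 2, which IS divisible by 2, so compatible.
    Write x = 4 + 12·t and substitute into x ≡ 6 (mod 14): 12·t ≡ 6 − 4 = 2 (mod 14).
    Divide the congruence (and modulus) by g = 2: 6·t ≡ 1 (mod 7).
    The inverse of 6 mod 7 is 6 (since 6·6 = 36 = 5·7 + 1), so t ≡ 6·1 = 6 ≡ 6 (mod 7).
    Then x = 4 + 12·6 = 76, valid modulo lcm(12, 14) = 84: x ≡ 76 (mod 84).
  Combine with x ≡ 4 (mod 18): gcd(84, 18) = 6; 4 - 76 = -72, which IS divisible by 6, so compatible.
    Write x = 76 + 84·t and substitute into x ≡ 4 (mod 18): 84·t ≡ 4 − 76 = -72 (mod 18).
    Divide the congruence (and modulus) by g = 6: 14·t ≡ -12 (mod 3).
    Reduce coefficients mod 3: 2·t ≡ 0 (mod 3).
    The inverse of 2 mod 3 is 2 (since 2·2 = 4 = 1·3 + 1), so t ≡ 2·0 = 0 ≡ 0 (mod 3).
    Then x = 76 + 84·0 = 76, valid modulo lcm(84, 18) = 252: x ≡ 76 (mod 252).
Verify: 76 mod 12 = 4, 76 mod 14 = 6, 76 mod 18 = 4.

x ≡ 76 (mod 252).


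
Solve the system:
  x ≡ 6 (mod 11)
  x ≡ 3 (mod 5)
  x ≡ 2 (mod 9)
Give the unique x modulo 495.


Moduli 11, 5, 9 are pairwise coprime; by CRT there is a unique solution modulo M = 11 · 5 · 9 = 495.
Solve pairwise, accumulating the modulus:
  Start with x ≡ 6 (mod 11).
  Combine with x ≡ 3 (mod 5): since gcd(11, 5) = 1, we get a unique residue mod 55.
    Write x = 6 + 11·t and substitute into x ≡ 3 (mod 5): 11·t ≡ 3 − 6 = -3 (mod 5).
    Reduce coefficients mod 5: 1·t ≡ 2 (mod 5).
    So t ≡ 2 (mod 5).
    Then x = 6 + 11·2 = 28, valid modulo lcm(11, 5) = 55: x ≡ 28 (mod 55).
  Combine with x ≡ 2 (mod 9): since gcd(55, 9) = 1, we get a unique residue mod 495.
    Write x = 28 + 55·t and substitute into x ≡ 2 (mod 9): 55·t ≡ 2 − 28 = -26 (mod 9).
    Reduce coefficients mod 9: 1·t ≡ 1 (mod 9).
    So t ≡ 1 (mod 9).
    Then x = 28 + 55·1 = 83, valid modulo lcm(55, 9) = 495: x ≡ 83 (mod 495).
Verify: 83 mod 11 = 6 ✓, 83 mod 5 = 3 ✓, 83 mod 9 = 2 ✓.

x ≡ 83 (mod 495).


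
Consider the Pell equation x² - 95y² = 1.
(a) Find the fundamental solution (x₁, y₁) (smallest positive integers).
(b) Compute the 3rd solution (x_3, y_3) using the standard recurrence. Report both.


Step 1: Find the fundamental solution (x₁, y₁) of x² - 95y² = 1.
  Expand √95 as a continued fraction. a₀ = ⌊√95⌋ = 9; iterate m_{k+1} = d_k·a_k − m_k, d_{k+1} = (95 − m_{k+1}²)/d_k, a_{k+1} = ⌊(a₀ + m_{k+1})/d_{k+1}⌋ (starting m₀ = 0, d₀ = 1), with convergents p_k = a_k·p_{k-1} + p_{k-2}, q_k = a_k·q_{k-1} + q_{k-2} (p₋₁ = 1, q₋₁ = 0):
  k = 0: a₀ = 9; p₀/q₀ = 9/1; p₀² − 95·q₀² = 81 − 95 = -14.
  k = 1: m = 9, d = 14, a = ⌊(9 + 9)/14⌋ = 1; p/q = (1·9 + 1)/(1·1 + 0) = 10/1; p² − 95·q² = 100 − 95 = 5.
  k = 2: m = 5, d = 5, a = ⌊(9 + 5)/5⌋ = 2; p/q = (2·10 + 9)/(2·1 + 1) = 29/3; p² − 95·q² = 841 − 855 = -14.
  k = 3: m = 5, d = 14, a = ⌊(9 + 5)/14⌋ = 1; p/q = (1·29 + 10)/(1·3 + 1) = 39/4; p² − 95·q² = 1521 − 1520 = 1.
  The first convergent with p² − 95·q² = 1 gives the fundamental solution (x₁, y₁) = (39, 4).
Step 2: Apply the recurrence (x_{n+1}, y_{n+1}) = (x₁x_n + 95y₁y_n, x₁y_n + y₁x_n) repeatedly.
  From (x_1, y_1) = (39, 4): x_2 = 39·39 + 95·4·4 = 3041; y_2 = 39·4 + 4·39 = 312.
  From (x_2, y_2) = (3041, 312): x_3 = 39·3041 + 95·4·312 = 237159; y_3 = 39·312 + 4·3041 = 24332.
Step 3: Verify x_3² - 95·y_3² = 56244391281 - 56244391280 = 1 (should be 1). ✓

(x_1, y_1) = (39, 4); (x_3, y_3) = (237159, 24332).


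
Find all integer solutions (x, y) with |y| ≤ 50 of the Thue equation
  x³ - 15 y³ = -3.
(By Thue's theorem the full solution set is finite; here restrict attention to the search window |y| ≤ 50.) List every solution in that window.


The equation is x³ - 15y³ = -3. For fixed y, x³ = 15·y³ − 3, so a solution requires the RHS to be a perfect cube.
Strategy: iterate y from -50 to 50, compute RHS = 15·y³ − 3, and check whether it is a (positive or negative) perfect cube.
Check small values of y:
  y = 0: RHS = -3 is not a perfect cube.
  y = 1: RHS = 12 is not a perfect cube.
  y = -1: RHS = -18 is not a perfect cube.
  y = 2: RHS = 117 is not a perfect cube.
  y = -2: RHS = -123 is not a perfect cube.
  y = 3: RHS = 402 is not a perfect cube.
  y = -3: RHS = -408 is not a perfect cube.
Continuing the search up to |y| = 50 finds no solutions either.
No (x, y) in the scanned range satisfies the equation.

No integer solutions with |y| ≤ 50.


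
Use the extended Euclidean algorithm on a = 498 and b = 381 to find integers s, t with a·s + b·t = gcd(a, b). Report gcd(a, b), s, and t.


Euclidean algorithm on (498, 381) — divide until remainder is 0:
  498 = 1 · 381 + 117
  381 = 3 · 117 + 30
  117 = 3 · 30 + 27
  30 = 1 · 27 + 3
  27 = 9 · 3 + 0
gcd(498, 381) = 3.
Track Bezout coefficients alongside the remainders: start with r₀ = 498 = a·1 + b·0 (s = 1, t = 0) and r₁ = 381 = a·0 + b·1 (s = 0, t = 1); each new remainder r_{k+1} = r_{k-1} − q_k·r_k inherits s_{k+1} = s_{k-1} − q_k·s_k, t_{k+1} = t_{k-1} − q_k·t_k, so r_k = a·s_k + b·t_k at every step:
  q = 1: r = 117, s = 1 − 1·0 = 1, t = 0 − 1·1 = -1  (check: 498·1 + 381·(-1) = 117)
  q = 3: r = 30, s = 0 − 3·1 = -3, t = 1 − 3·(-1) = 4  (check: 498·(-3) + 381·4 = 30)
  q = 3: r = 27, s = 1 − 3·(-3) = 10, t = -1 − 3·4 = -13  (check: 498·10 + 381·(-13) = 27)
  q = 1: r = 3, s = -3 − 1·10 = -13, t = 4 − 1·(-13) = 17  (check: 498·(-13) + 381·17 = 3)
The row with r = 3 (the gcd) gives the Bezout coefficients s = -13, t = 17.
Result: 498 · (-13) + 381 · (17) = 3.

gcd(498, 381) = 3; s = -13, t = 17 (check: 498·(-13) + 381·17 = 3).


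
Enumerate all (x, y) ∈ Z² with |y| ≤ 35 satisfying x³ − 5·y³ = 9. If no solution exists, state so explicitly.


The equation is x³ - 5y³ = 9. For fixed y, x³ = 5·y³ + 9, so a solution requires the RHS to be a perfect cube.
Strategy: iterate y from -35 to 35, compute RHS = 5·y³ + 9, and check whether it is a (positive or negative) perfect cube.
Check small values of y:
  y = 0: RHS = 9 is not a perfect cube.
  y = 1: RHS = 14 is not a perfect cube.
  y = -1: RHS = 4 is not a perfect cube.
  y = 2: RHS = 49 is not a perfect cube.
  y = -2: RHS = -31 is not a perfect cube.
  y = 3: RHS = 144 is not a perfect cube.
  y = -3: RHS = -126 is not a perfect cube.
Continuing the search up to |y| = 35 finds no solutions either.
No (x, y) in the scanned range satisfies the equation.

No integer solutions with |y| ≤ 35.


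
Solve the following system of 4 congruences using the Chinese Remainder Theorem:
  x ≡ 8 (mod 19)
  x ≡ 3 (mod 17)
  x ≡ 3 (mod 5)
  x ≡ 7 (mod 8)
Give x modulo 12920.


Product of moduli M = 19 · 17 · 5 · 8 = 12920.
Merge one congruence at a time:
  Start: x ≡ 8 (mod 19).
  Combine with x ≡ 3 (mod 17); new modulus lcm = 323.
    Write x = 8 + 19·t and substitute into x ≡ 3 (mod 17): 19·t ≡ 3 − 8 = -5 (mod 17).
    Reduce coefficients mod 17: 2·t ≡ 12 (mod 17).
    The inverse of 2 mod 17 is 9 (since 2·9 = 18 = 1·17 + 1), so t ≡ 9·12 = 108 ≡ 6 (mod 17).
    Then x = 8 + 19·6 = 122, valid modulo lcm(19, 17) = 323: x ≡ 122 (mod 323).
  Combine with x ≡ 3 (mod 5); new modulus lcm = 1615.
    Write x = 122 + 323·t and substitute into x ≡ 3 (mod 5): 323·t ≡ 3 − 122 = -119 (mod 5).
    Reduce coefficients mod 5: 3·t ≡ 1 (mod 5).
    The inverse of 3 mod 5 is 2 (since 3·2 = 6 = 1·5 + 1), so t ≡ 2·1 = 2 ≡ 2 (mod 5).
    Then x = 122 + 323·2 = 768, valid modulo lcm(323, 5) = 1615: x ≡ 768 (mod 1615).
  Combine with x ≡ 7 (mod 8); new modulus lcm = 12920.
    Write x = 768 + 1615·t and substitute into x ≡ 7 (mod 8): 1615·t ≡ 7 − 768 = -761 (mod 8).
    Reduce coefficients mod 8: 7·t ≡ 7 (mod 8).
    The inverse of 7 mod 8 is 7 (since 7·7 = 49 = 6·8 + 1), so t ≡ 7·7 = 49 ≡ 1 (mod 8).
    Then x = 768 + 1615·1 = 2383, valid modulo lcm(1615, 8) = 12920: x ≡ 2383 (mod 12920).
Verify against each original: 2383 mod 19 = 8, 2383 mod 17 = 3, 2383 mod 5 = 3, 2383 mod 8 = 7.

x ≡ 2383 (mod 12920).


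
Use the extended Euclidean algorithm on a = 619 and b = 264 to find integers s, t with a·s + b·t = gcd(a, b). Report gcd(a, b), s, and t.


Euclidean algorithm on (619, 264) — divide until remainder is 0:
  619 = 2 · 264 + 91
  264 = 2 · 91 + 82
  91 = 1 · 82 + 9
  82 = 9 · 9 + 1
  9 = 9 · 1 + 0
gcd(619, 264) = 1.
Track Bezout coefficients alongside the remainders: start with r₀ = 619 = a·1 + b·0 (s = 1, t = 0) and r₁ = 264 = a·0 + b·1 (s = 0, t = 1); each new remainder r_{k+1} = r_{k-1} − q_k·r_k inherits s_{k+1} = s_{k-1} − q_k·s_k, t_{k+1} = t_{k-1} − q_k·t_k, so r_k = a·s_k + b·t_k at every step:
  q = 2: r = 91, s = 1 − 2·0 = 1, t = 0 − 2·1 = -2  (check: 619·1 + 264·(-2) = 91)
  q = 2: r = 82, s = 0 − 2·1 = -2, t = 1 − 2·(-2) = 5  (check: 619·(-2) + 264·5 = 82)
  q = 1: r = 9, s = 1 − 1·(-2) = 3, t = -2 − 1·5 = -7  (check: 619·3 + 264·(-7) = 9)
  q = 9: r = 1, s = -2 − 9·3 = -29, t = 5 − 9·(-7) = 68  (check: 619·(-29) + 264·68 = 1)
The row with r = 1 (the gcd) gives the Bezout coefficients s = -29, t = 68.
Result: 619 · (-29) + 264 · (68) = 1.

gcd(619, 264) = 1; s = -29, t = 68 (check: 619·(-29) + 264·68 = 1).


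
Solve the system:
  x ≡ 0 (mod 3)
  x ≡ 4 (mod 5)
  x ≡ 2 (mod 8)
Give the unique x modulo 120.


Moduli 3, 5, 8 are pairwise coprime; by CRT there is a unique solution modulo M = 3 · 5 · 8 = 120.
Solve pairwise, accumulating the modulus:
  Start with x ≡ 0 (mod 3).
  Combine with x ≡ 4 (mod 5): since gcd(3, 5) = 1, we get a unique residue mod 15.
    Write x = 0 + 3·t and substitute into x ≡ 4 (mod 5): 3·t ≡ 4 − 0 = 4 (mod 5).
    The inverse of 3 mod 5 is 2 (since 3·2 = 6 = 1·5 + 1), so t ≡ 2·4 = 8 ≡ 3 (mod 5).
    Then x = 0 + 3·3 = 9, valid modulo lcm(3, 5) = 15: x ≡ 9 (mod 15).
  Combine with x ≡ 2 (mod 8): since gcd(15, 8) = 1, we get a unique residue mod 120.
    Write x = 9 + 15·t and substitute into x ≡ 2 (mod 8): 15·t ≡ 2 − 9 = -7 (mod 8).
    Reduce coefficients mod 8: 7·t ≡ 1 (mod 8).
    The inverse of 7 mod 8 is 7 (since 7·7 = 49 = 6·8 + 1), so t ≡ 7·1 = 7 ≡ 7 (mod 8).
    Then x = 9 + 15·7 = 114, valid modulo lcm(15, 8) = 120: x ≡ 114 (mod 120).
Verify: 114 mod 3 = 0 ✓, 114 mod 5 = 4 ✓, 114 mod 8 = 2 ✓.

x ≡ 114 (mod 120).


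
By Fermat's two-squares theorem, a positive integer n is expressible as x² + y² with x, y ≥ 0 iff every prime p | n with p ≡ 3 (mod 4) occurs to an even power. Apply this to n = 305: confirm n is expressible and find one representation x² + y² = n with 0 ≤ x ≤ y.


Step 1: Factor n = 305 = 5 · 61.
Step 2: Check the mod-4 condition on each prime factor: 5 ≡ 1 (mod 4), exponent 1; 61 ≡ 1 (mod 4), exponent 1.
All primes ≡ 3 (mod 4) appear to even exponent (or don't appear), so by the two-squares theorem n IS expressible as a sum of two squares.
Step 3: Build a representation. Here n = 5 · 61 is a product of primes ≡ 1 (mod 4). Each prime p ≡ 1 (mod 4) is itself a sum of two squares; find a² by testing p − a² for a perfect square:
  5: 5 − 1² = 4 = 2² ⇒ 5 = 1² + 2².
  61: 61 − 1² = 60, 61 − 2² = 57, 61 − 3² = 52, 61 − 4² = 45, 61 − 5² = 36 = 6² ⇒ 61 = 5² + 6².
  Combine using the Brahmagupta–Fibonacci identity (a² + b²)(c² + d²) = (ac − bd)² + (ad + bc)² = (ac + bd)² + (ad − bc)²:
  5 · 61 = 305: from (1² + 2²)(5² + 6²), take (1·5 − 2·6, 1·6 + 2·5) = (5 − 12, 6 + 10) = (-7, 16); dropping signs (only squares matter) gives (7, 16); check 7² + 16² = 49 + 256 = 305 ✓.
Step 4: Order so x ≤ y and verify: 7² + 16² = 49 + 256 = 305 = n. ✓

n = 305 = 7² + 16² (one valid representation with x ≤ y).


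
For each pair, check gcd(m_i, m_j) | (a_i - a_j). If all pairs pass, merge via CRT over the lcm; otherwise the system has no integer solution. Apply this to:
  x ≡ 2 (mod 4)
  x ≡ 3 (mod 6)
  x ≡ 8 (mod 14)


Moduli 4, 6, 14 are not pairwise coprime, so CRT works modulo lcm(m_i) when all pairwise compatibility conditions hold.
Pairwise compatibility: gcd(m_i, m_j) must divide a_i - a_j for every pair.
Merge one congruence at a time:
  Start: x ≡ 2 (mod 4).
  Combine with x ≡ 3 (mod 6): gcd(4, 6) = 2, and 3 - 2 = 1 is NOT divisible by 2.
    ⇒ system is inconsistent (no integer solution).

No solution (the system is inconsistent).


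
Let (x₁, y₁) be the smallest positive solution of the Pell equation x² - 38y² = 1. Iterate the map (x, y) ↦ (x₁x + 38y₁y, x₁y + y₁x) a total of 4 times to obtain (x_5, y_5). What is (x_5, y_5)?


Step 1: Find the fundamental solution (x₁, y₁) of x² - 38y² = 1.
  Expand √38 as a continued fraction. a₀ = ⌊√38⌋ = 6; iterate m_{k+1} = d_k·a_k − m_k, d_{k+1} = (38 − m_{k+1}²)/d_k, a_{k+1} = ⌊(a₀ + m_{k+1})/d_{k+1}⌋ (starting m₀ = 0, d₀ = 1), with convergents p_k = a_k·p_{k-1} + p_{k-2}, q_k = a_k·q_{k-1} + q_{k-2} (p₋₁ = 1, q₋₁ = 0):
  k = 0: a₀ = 6; p₀/q₀ = 6/1; p₀² − 38·q₀² = 36 − 38 = -2.
  k = 1: m = 6, d = 2, a = ⌊(6 + 6)/2⌋ = 6; p/q = (6·6 + 1)/(6·1 + 0) = 37/6; p² − 38·q² = 1369 − 1368 = 1.
  The first convergent with p² − 38·q² = 1 gives the fundamental solution (x₁, y₁) = (37, 6).
Step 2: Apply the recurrence (x_{n+1}, y_{n+1}) = (x₁x_n + 38y₁y_n, x₁y_n + y₁x_n) repeatedly.
  From (x_1, y_1) = (37, 6): x_2 = 37·37 + 38·6·6 = 2737; y_2 = 37·6 + 6·37 = 444.
  From (x_2, y_2) = (2737, 444): x_3 = 37·2737 + 38·6·444 = 202501; y_3 = 37·444 + 6·2737 = 32850.
  From (x_3, y_3) = (202501, 32850): x_4 = 37·202501 + 38·6·32850 = 14982337; y_4 = 37·32850 + 6·202501 = 2430456.
  From (x_4, y_4) = (14982337, 2430456): x_5 = 37·14982337 + 38·6·2430456 = 1108490437; y_5 = 37·2430456 + 6·14982337 = 179820894.
Step 3: Verify x_5² - 38·y_5² = 1228751048920450969 - 1228751048920450968 = 1 (should be 1). ✓

(x_1, y_1) = (37, 6); (x_5, y_5) = (1108490437, 179820894).


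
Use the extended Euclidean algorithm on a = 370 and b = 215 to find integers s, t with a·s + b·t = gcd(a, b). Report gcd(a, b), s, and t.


Euclidean algorithm on (370, 215) — divide until remainder is 0:
  370 = 1 · 215 + 155
  215 = 1 · 155 + 60
  155 = 2 · 60 + 35
  60 = 1 · 35 + 25
  35 = 1 · 25 + 10
  25 = 2 · 10 + 5
  10 = 2 · 5 + 0
gcd(370, 215) = 5.
Track Bezout coefficients alongside the remainders: start with r₀ = 370 = a·1 + b·0 (s = 1, t = 0) and r₁ = 215 = a·0 + b·1 (s = 0, t = 1); each new remainder r_{k+1} = r_{k-1} − q_k·r_k inherits s_{k+1} = s_{k-1} − q_k·s_k, t_{k+1} = t_{k-1} − q_k·t_k, so r_k = a·s_k + b·t_k at every step:
  q = 1: r = 155, s = 1 − 1·0 = 1, t = 0 − 1·1 = -1  (check: 370·1 + 215·(-1) = 155)
  q = 1: r = 60, s = 0 − 1·1 = -1, t = 1 − 1·(-1) = 2  (check: 370·(-1) + 215·2 = 60)
  q = 2: r = 35, s = 1 − 2·(-1) = 3, t = -1 − 2·2 = -5  (check: 370·3 + 215·(-5) = 35)
  q = 1: r = 25, s = -1 − 1·3 = -4, t = 2 − 1·(-5) = 7  (check: 370·(-4) + 215·7 = 25)
  q = 1: r = 10, s = 3 − 1·(-4) = 7, t = -5 − 1·7 = -12  (check: 370·7 + 215·(-12) = 10)
  q = 2: r = 5, s = -4 − 2·7 = -18, t = 7 − 2·(-12) = 31  (check: 370·(-18) + 215·31 = 5)
The row with r = 5 (the gcd) gives the Bezout coefficients s = -18, t = 31.
Result: 370 · (-18) + 215 · (31) = 5.

gcd(370, 215) = 5; s = -18, t = 31 (check: 370·(-18) + 215·31 = 5).


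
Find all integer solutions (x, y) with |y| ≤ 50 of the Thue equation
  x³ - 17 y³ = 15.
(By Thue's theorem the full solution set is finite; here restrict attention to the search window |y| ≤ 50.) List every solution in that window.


The equation is x³ - 17y³ = 15. For fixed y, x³ = 17·y³ + 15, so a solution requires the RHS to be a perfect cube.
Strategy: iterate y from -50 to 50, compute RHS = 17·y³ + 15, and check whether it is a (positive or negative) perfect cube.
Check small values of y:
  y = 0: RHS = 15 is not a perfect cube.
  y = 1: RHS = 32 is not a perfect cube.
  y = -1: RHS = -2 is not a perfect cube.
  y = 2: RHS = 151 is not a perfect cube.
  y = -2: RHS = -121 is not a perfect cube.
  y = 3: RHS = 474 is not a perfect cube.
  y = -3: RHS = -444 is not a perfect cube.
Continuing the search up to |y| = 50 finds no solutions either.
No (x, y) in the scanned range satisfies the equation.

No integer solutions with |y| ≤ 50.


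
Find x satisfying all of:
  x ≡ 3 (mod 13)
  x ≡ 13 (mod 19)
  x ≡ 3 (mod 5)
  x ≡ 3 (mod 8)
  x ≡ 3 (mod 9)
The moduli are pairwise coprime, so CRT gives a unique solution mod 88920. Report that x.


Product of moduli M = 13 · 19 · 5 · 8 · 9 = 88920.
Merge one congruence at a time:
  Start: x ≡ 3 (mod 13).
  Combine with x ≡ 13 (mod 19); new modulus lcm = 247.
    Write x = 3 + 13·t and substitute into x ≡ 13 (mod 19): 13·t ≡ 13 − 3 = 10 (mod 19).
    The inverse of 13 mod 19 is 3 (since 13·3 = 39 = 2·19 + 1), so t ≡ 3·10 = 30 ≡ 11 (mod 19).
    Then x = 3 + 13·11 = 146, valid modulo lcm(13, 19) = 247: x ≡ 146 (mod 247).
  Combine with x ≡ 3 (mod 5); new modulus lcm = 1235.
    Write x = 146 + 247·t and substitute into x ≡ 3 (mod 5): 247·t ≡ 3 − 146 = -143 (mod 5).
    Reduce coefficients mod 5: 2·t ≡ 2 (mod 5).
    The inverse of 2 mod 5 is 3 (since 2·3 = 6 = 1·5 + 1), so t ≡ 3·2 = 6 ≡ 1 (mod 5).
    Then x = 146 + 247·1 = 393, valid modulo lcm(247, 5) = 1235: x ≡ 393 (mod 1235).
  Combine with x ≡ 3 (mod 8); new modulus lcm = 9880.
    Write x = 393 + 1235·t and substitute into x ≡ 3 (mod 8): 1235·t ≡ 3 − 393 = -390 (mod 8).
    Reduce coefficients mod 8: 3·t ≡ 2 (mod 8).
    The inverse of 3 mod 8 is 3 (since 3·3 = 9 = 1·8 + 1), so t ≡ 3·2 = 6 ≡ 6 (mod 8).
    Then x = 393 + 1235·6 = 7803, valid modulo lcm(1235, 8) = 9880: x ≡ 7803 (mod 9880).
  Combine with x ≡ 3 (mod 9); new modulus lcm = 88920.
    Write x = 7803 + 9880·t and substitute into x ≡ 3 (mod 9): 9880·t ≡ 3 − 7803 = -7800 (mod 9).
    Reduce coefficients mod 9: 7·t ≡ 3 (mod 9).
    The inverse of 7 mod 9 is 4 (since 7·4 = 28 = 3·9 + 1), so t ≡ 4·3 = 12 ≡ 3 (mod 9).
    Then x = 7803 + 9880·3 = 37443, valid modulo lcm(9880, 9) = 88920: x ≡ 37443 (mod 88920).
Verify against each original: 37443 mod 13 = 3, 37443 mod 19 = 13, 37443 mod 5 = 3, 37443 mod 8 = 3, 37443 mod 9 = 3.

x ≡ 37443 (mod 88920).


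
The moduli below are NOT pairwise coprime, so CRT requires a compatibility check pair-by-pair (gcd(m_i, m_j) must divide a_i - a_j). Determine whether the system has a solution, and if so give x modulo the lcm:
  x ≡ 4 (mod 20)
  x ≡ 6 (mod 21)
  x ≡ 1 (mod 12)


Moduli 20, 21, 12 are not pairwise coprime, so CRT works modulo lcm(m_i) when all pairwise compatibility conditions hold.
Pairwise compatibility: gcd(m_i, m_j) must divide a_i - a_j for every pair.
Merge one congruence at a time:
  Start: x ≡ 4 (mod 20).
  Combine with x ≡ 6 (mod 21): gcd(20, 21) = 1; 6 - 4 = 2, which IS divisible by 1, so compatible.
    Write x = 4 + 20·t and substitute into x ≡ 6 (mod 21): 20·t ≡ 6 − 4 = 2 (mod 21).
    The inverse of 20 mod 21 is 20 (since 20·20 = 400 = 19·21 + 1), so t ≡ 20·2 = 40 ≡ 19 (mod 21).
    Then x = 4 + 20·19 = 384, valid modulo lcm(20, 21) = 420: x ≡ 384 (mod 420).
  Combine with x ≡ 1 (mod 12): gcd(420, 12) = 12, and 1 - 384 = -383 is NOT divisible by 12.
    ⇒ system is inconsistent (no integer solution).

No solution (the system is inconsistent).


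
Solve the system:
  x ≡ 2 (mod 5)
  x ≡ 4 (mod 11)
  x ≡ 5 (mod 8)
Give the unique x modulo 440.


Moduli 5, 11, 8 are pairwise coprime; by CRT there is a unique solution modulo M = 5 · 11 · 8 = 440.
Solve pairwise, accumulating the modulus:
  Start with x ≡ 2 (mod 5).
  Combine with x ≡ 4 (mod 11): since gcd(5, 11) = 1, we get a unique residue mod 55.
    Write x = 2 + 5·t and substitute into x ≡ 4 (mod 11): 5·t ≡ 4 − 2 = 2 (mod 11).
    The inverse of 5 mod 11 is 9 (since 5·9 = 45 = 4·11 + 1), so t ≡ 9·2 = 18 ≡ 7 (mod 11).
    Then x = 2 + 5·7 = 37, valid modulo lcm(5, 11) = 55: x ≡ 37 (mod 55).
  Combine with x ≡ 5 (mod 8): since gcd(55, 8) = 1, we get a unique residue mod 440.
    Write x = 37 + 55·t and substitute into x ≡ 5 (mod 8): 55·t ≡ 5 − 37 = -32 (mod 8).
    Reduce coefficients mod 8: 7·t ≡ 0 (mod 8).
    The inverse of 7 mod 8 is 7 (since 7·7 = 49 = 6·8 + 1), so t ≡ 7·0 = 0 ≡ 0 (mod 8).
    Then x = 37 + 55·0 = 37, valid modulo lcm(55, 8) = 440: x ≡ 37 (mod 440).
Verify: 37 mod 5 = 2 ✓, 37 mod 11 = 4 ✓, 37 mod 8 = 5 ✓.

x ≡ 37 (mod 440).


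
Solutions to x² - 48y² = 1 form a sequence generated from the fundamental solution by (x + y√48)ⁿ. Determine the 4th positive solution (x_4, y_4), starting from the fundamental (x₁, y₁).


Step 1: Find the fundamental solution (x₁, y₁) of x² - 48y² = 1.
  Expand √48 as a continued fraction. a₀ = ⌊√48⌋ = 6; iterate m_{k+1} = d_k·a_k − m_k, d_{k+1} = (48 − m_{k+1}²)/d_k, a_{k+1} = ⌊(a₀ + m_{k+1})/d_{k+1}⌋ (starting m₀ = 0, d₀ = 1), with convergents p_k = a_k·p_{k-1} + p_{k-2}, q_k = a_k·q_{k-1} + q_{k-2} (p₋₁ = 1, q₋₁ = 0):
  k = 0: a₀ = 6; p₀/q₀ = 6/1; p₀² − 48·q₀² = 36 − 48 = -12.
  k = 1: m = 6, d = 12, a = ⌊(6 + 6)/12⌋ = 1; p/q = (1·6 + 1)/(1·1 + 0) = 7/1; p² − 48·q² = 49 − 48 = 1.
  The first convergent with p² − 48·q² = 1 gives the fundamental solution (x₁, y₁) = (7, 1).
Step 2: Apply the recurrence (x_{n+1}, y_{n+1}) = (x₁x_n + 48y₁y_n, x₁y_n + y₁x_n) repeatedly.
  From (x_1, y_1) = (7, 1): x_2 = 7·7 + 48·1·1 = 97; y_2 = 7·1 + 1·7 = 14.
  From (x_2, y_2) = (97, 14): x_3 = 7·97 + 48·1·14 = 1351; y_3 = 7·14 + 1·97 = 195.
  From (x_3, y_3) = (1351, 195): x_4 = 7·1351 + 48·1·195 = 18817; y_4 = 7·195 + 1·1351 = 2716.
Step 3: Verify x_4² - 48·y_4² = 354079489 - 354079488 = 1 (should be 1). ✓

(x_1, y_1) = (7, 1); (x_4, y_4) = (18817, 2716).


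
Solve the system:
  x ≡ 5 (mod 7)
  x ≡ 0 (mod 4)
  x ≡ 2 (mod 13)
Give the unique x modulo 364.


Moduli 7, 4, 13 are pairwise coprime; by CRT there is a unique solution modulo M = 7 · 4 · 13 = 364.
Solve pairwise, accumulating the modulus:
  Start with x ≡ 5 (mod 7).
  Combine with x ≡ 0 (mod 4): since gcd(7, 4) = 1, we get a unique residue mod 28.
    Write x = 5 + 7·t and substitute into x ≡ 0 (mod 4): 7·t ≡ 0 − 5 = -5 (mod 4).
    Reduce coefficients mod 4: 3·t ≡ 3 (mod 4).
    The inverse of 3 mod 4 is 3 (since 3·3 = 9 = 2·4 + 1), so t ≡ 3·3 = 9 ≡ 1 (mod 4).
    Then x = 5 + 7·1 = 12, valid modulo lcm(7, 4) = 28: x ≡ 12 (mod 28).
  Combine with x ≡ 2 (mod 13): since gcd(28, 13) = 1, we get a unique residue mod 364.
    Write x = 12 + 28·t and substitute into x ≡ 2 (mod 13): 28·t ≡ 2 − 12 = -10 (mod 13).
    Reduce coefficients mod 13: 2·t ≡ 3 (mod 13).
    The inverse of 2 mod 13 is 7 (since 2·7 = 14 = 1·13 + 1), so t ≡ 7·3 = 21 ≡ 8 (mod 13).
    Then x = 12 + 28·8 = 236, valid modulo lcm(28, 13) = 364: x ≡ 236 (mod 364).
Verify: 236 mod 7 = 5 ✓, 236 mod 4 = 0 ✓, 236 mod 13 = 2 ✓.

x ≡ 236 (mod 364).


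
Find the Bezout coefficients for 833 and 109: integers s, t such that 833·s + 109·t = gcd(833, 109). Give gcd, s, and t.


Euclidean algorithm on (833, 109) — divide until remainder is 0:
  833 = 7 · 109 + 70
  109 = 1 · 70 + 39
  70 = 1 · 39 + 31
  39 = 1 · 31 + 8
  31 = 3 · 8 + 7
  8 = 1 · 7 + 1
  7 = 7 · 1 + 0
gcd(833, 109) = 1.
Track Bezout coefficients alongside the remainders: start with r₀ = 833 = a·1 + b·0 (s = 1, t = 0) and r₁ = 109 = a·0 + b·1 (s = 0, t = 1); each new remainder r_{k+1} = r_{k-1} − q_k·r_k inherits s_{k+1} = s_{k-1} − q_k·s_k, t_{k+1} = t_{k-1} − q_k·t_k, so r_k = a·s_k + b·t_k at every step:
  q = 7: r = 70, s = 1 − 7·0 = 1, t = 0 − 7·1 = -7  (check: 833·1 + 109·(-7) = 70)
  q = 1: r = 39, s = 0 − 1·1 = -1, t = 1 − 1·(-7) = 8  (check: 833·(-1) + 109·8 = 39)
  q = 1: r = 31, s = 1 − 1·(-1) = 2, t = -7 − 1·8 = -15  (check: 833·2 + 109·(-15) = 31)
  q = 1: r = 8, s = -1 − 1·2 = -3, t = 8 − 1·(-15) = 23  (check: 833·(-3) + 109·23 = 8)
  q = 3: r = 7, s = 2 − 3·(-3) = 11, t = -15 − 3·23 = -84  (check: 833·11 + 109·(-84) = 7)
  q = 1: r = 1, s = -3 − 1·11 = -14, t = 23 − 1·(-84) = 107  (check: 833·(-14) + 109·107 = 1)
The row with r = 1 (the gcd) gives the Bezout coefficients s = -14, t = 107.
Result: 833 · (-14) + 109 · (107) = 1.

gcd(833, 109) = 1; s = -14, t = 107 (check: 833·(-14) + 109·107 = 1).


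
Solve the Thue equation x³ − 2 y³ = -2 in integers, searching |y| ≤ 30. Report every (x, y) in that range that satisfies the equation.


The equation is x³ - 2y³ = -2. For fixed y, x³ = 2·y³ − 2, so a solution requires the RHS to be a perfect cube.
Strategy: iterate y from -30 to 30, compute RHS = 2·y³ − 2, and check whether it is a (positive or negative) perfect cube.
Check small values of y:
  y = 0: RHS = -2 is not a perfect cube.
  y = 1: RHS = 0 = (0)³ ⇒ x = 0 works.
  y = -1: RHS = -4 is not a perfect cube.
  y = 2: RHS = 14 is not a perfect cube.
  y = -2: RHS = -18 is not a perfect cube.
  y = 3: RHS = 52 is not a perfect cube.
  y = -3: RHS = -56 is not a perfect cube.
Continuing the search up to |y| = 30 finds no further solutions beyond those listed.
Collected solutions: (0, 1).

Solutions (with |y| ≤ 30): (0, 1).


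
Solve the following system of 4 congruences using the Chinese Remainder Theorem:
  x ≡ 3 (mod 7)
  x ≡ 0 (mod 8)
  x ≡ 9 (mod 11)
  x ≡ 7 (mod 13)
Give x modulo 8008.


Product of moduli M = 7 · 8 · 11 · 13 = 8008.
Merge one congruence at a time:
  Start: x ≡ 3 (mod 7).
  Combine with x ≡ 0 (mod 8); new modulus lcm = 56.
    Write x = 3 + 7·t and substitute into x ≡ 0 (mod 8): 7·t ≡ 0 − 3 = -3 (mod 8).
    Reduce coefficients mod 8: 7·t ≡ 5 (mod 8).
    The inverse of 7 mod 8 is 7 (since 7·7 = 49 = 6·8 + 1), so t ≡ 7·5 = 35 ≡ 3 (mod 8).
    Then x = 3 + 7·3 = 24, valid modulo lcm(7, 8) = 56: x ≡ 24 (mod 56).
  Combine with x ≡ 9 (mod 11); new modulus lcm = 616.
    Write x = 24 + 56·t and substitute into x ≡ 9 (mod 11): 56·t ≡ 9 − 24 = -15 (mod 11).
    Reduce coefficients mod 11: 1·t ≡ 7 (mod 11).
    So t ≡ 7 (mod 11).
    Then x = 24 + 56·7 = 416, valid modulo lcm(56, 11) = 616: x ≡ 416 (mod 616).
  Combine with x ≡ 7 (mod 13); new modulus lcm = 8008.
    Write x = 416 + 616·t and substitute into x ≡ 7 (mod 13): 616·t ≡ 7 − 416 = -409 (mod 13).
    Reduce coefficients mod 13: 5·t ≡ 7 (mod 13).
    The inverse of 5 mod 13 is 8 (since 5·8 = 40 = 3·13 + 1), so t ≡ 8·7 = 56 ≡ 4 (mod 13).
    Then x = 416 + 616·4 = 2880, valid modulo lcm(616, 13) = 8008: x ≡ 2880 (mod 8008).
Verify against each original: 2880 mod 7 = 3, 2880 mod 8 = 0, 2880 mod 11 = 9, 2880 mod 13 = 7.

x ≡ 2880 (mod 8008).


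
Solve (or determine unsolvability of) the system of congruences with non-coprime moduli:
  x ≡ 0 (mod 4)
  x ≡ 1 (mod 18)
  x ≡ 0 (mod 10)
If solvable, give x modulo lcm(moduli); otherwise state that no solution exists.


Moduli 4, 18, 10 are not pairwise coprime, so CRT works modulo lcm(m_i) when all pairwise compatibility conditions hold.
Pairwise compatibility: gcd(m_i, m_j) must divide a_i - a_j for every pair.
Merge one congruence at a time:
  Start: x ≡ 0 (mod 4).
  Combine with x ≡ 1 (mod 18): gcd(4, 18) = 2, and 1 - 0 = 1 is NOT divisible by 2.
    ⇒ system is inconsistent (no integer solution).

No solution (the system is inconsistent).


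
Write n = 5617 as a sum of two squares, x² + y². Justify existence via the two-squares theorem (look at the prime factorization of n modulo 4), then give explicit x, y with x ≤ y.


Step 1: Factor n = 5617 = 41 · 137.
Step 2: Check the mod-4 condition on each prime factor: 41 ≡ 1 (mod 4), exponent 1; 137 ≡ 1 (mod 4), exponent 1.
All primes ≡ 3 (mod 4) appear to even exponent (or don't appear), so by the two-squares theorem n IS expressible as a sum of two squares.
Step 3: Build a representation. Here n = 41 · 137 is a product of primes ≡ 1 (mod 4). Each prime p ≡ 1 (mod 4) is itself a sum of two squares; find a² by testing p − a² for a perfect square:
  41: 41 − 1² = 40, 41 − 2² = 37, 41 − 3² = 32, 41 − 4² = 25 = 5² ⇒ 41 = 4² + 5².
  137: 137 − 1² = 136, 137 − 2² = 133, 137 − 3² = 128, 137 − 4² = 121 = 11² ⇒ 137 = 4² + 11².
  Combine using the Brahmagupta–Fibonacci identity (a² + b²)(c² + d²) = (ac − bd)² + (ad + bc)² = (ac + bd)² + (ad − bc)²:
  41 · 137 = 5617: from (4² + 5²)(4² + 11²), take (4·4 − 5·11, 4·11 + 5·4) = (16 − 55, 44 + 20) = (-39, 64); dropping signs (only squares matter) gives (39, 64); check 39² + 64² = 1521 + 4096 = 5617 ✓.
Step 4: Order so x ≤ y and verify: 39² + 64² = 1521 + 4096 = 5617 = n. ✓

n = 5617 = 39² + 64² (one valid representation with x ≤ y).


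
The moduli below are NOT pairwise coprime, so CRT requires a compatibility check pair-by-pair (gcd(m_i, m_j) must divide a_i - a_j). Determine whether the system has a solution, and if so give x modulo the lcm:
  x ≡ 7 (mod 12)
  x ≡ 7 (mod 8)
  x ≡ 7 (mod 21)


Moduli 12, 8, 21 are not pairwise coprime, so CRT works modulo lcm(m_i) when all pairwise compatibility conditions hold.
Pairwise compatibility: gcd(m_i, m_j) must divide a_i - a_j for every pair.
Merge one congruence at a time:
  Start: x ≡ 7 (mod 12).
  Combine with x ≡ 7 (mod 8): gcd(12, 8) = 4; 7 - 7 = 0, which IS divisible by 4, so compatible.
    Write x = 7 + 12·t and substitute into x ≡ 7 (mod 8): 12·t ≡ 7 − 7 = 0 (mod 8).
    Divide the congruence (and modulus) by g = 4: 3·t ≡ 0 (mod 2).
    Reduce coefficients mod 2: 1·t ≡ 0 (mod 2).
    So t ≡ 0 (mod 2).
    Then x = 7 + 12·0 = 7, valid modulo lcm(12, 8) = 24: x ≡ 7 (mod 24).
  Combine with x ≡ 7 (mod 21): gcd(24, 21) = 3; 7 - 7 = 0, which IS divisible by 3, so compatible.
    Write x = 7 + 24·t and substitute into x ≡ 7 (mod 21): 24·t ≡ 7 − 7 = 0 (mod 21).
    Divide the congruence (and modulus) by g = 3: 8·t ≡ 0 (mod 7).
    Reduce coefficients mod 7: 1·t ≡ 0 (mod 7).
    So t ≡ 0 (mod 7).
    Then x = 7 + 24·0 = 7, valid modulo lcm(24, 21) = 168: x ≡ 7 (mod 168).
Verify: 7 mod 12 = 7, 7 mod 8 = 7, 7 mod 21 = 7.

x ≡ 7 (mod 168).


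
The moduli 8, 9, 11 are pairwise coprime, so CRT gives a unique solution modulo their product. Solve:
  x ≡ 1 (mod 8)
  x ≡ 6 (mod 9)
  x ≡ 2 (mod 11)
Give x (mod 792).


Moduli 8, 9, 11 are pairwise coprime; by CRT there is a unique solution modulo M = 8 · 9 · 11 = 792.
Solve pairwise, accumulating the modulus:
  Start with x ≡ 1 (mod 8).
  Combine with x ≡ 6 (mod 9): since gcd(8, 9) = 1, we get a unique residue mod 72.
    Write x = 1 + 8·t and substitute into x ≡ 6 (mod 9): 8·t ≡ 6 − 1 = 5 (mod 9).
    The inverse of 8 mod 9 is 8 (since 8·8 = 64 = 7·9 + 1), so t ≡ 8·5 = 40 ≡ 4 (mod 9).
    Then x = 1 + 8·4 = 33, valid modulo lcm(8, 9) = 72: x ≡ 33 (mod 72).
  Combine with x ≡ 2 (mod 11): since gcd(72, 11) = 1, we get a unique residue mod 792.
    Write x = 33 + 72·t and substitute into x ≡ 2 (mod 11): 72·t ≡ 2 − 33 = -31 (mod 11).
    Reduce coefficients mod 11: 6·t ≡ 2 (mod 11).
    The inverse of 6 mod 11 is 2 (since 6·2 = 12 = 1·11 + 1), so t ≡ 2·2 = 4 ≡ 4 (mod 11).
    Then x = 33 + 72·4 = 321, valid modulo lcm(72, 11) = 792: x ≡ 321 (mod 792).
Verify: 321 mod 8 = 1 ✓, 321 mod 9 = 6 ✓, 321 mod 11 = 2 ✓.

x ≡ 321 (mod 792).
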